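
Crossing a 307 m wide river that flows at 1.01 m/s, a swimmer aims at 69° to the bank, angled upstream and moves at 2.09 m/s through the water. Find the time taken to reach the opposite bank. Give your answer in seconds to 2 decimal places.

157.34 s

The component of the swimmer's velocity perpendicular to the bank is 2.09 × sin 69° = 1.951 m/s.
The current is parallel to the bank, so it does not affect the crossing time.
Time = 307 / 1.951 = 157.340 s.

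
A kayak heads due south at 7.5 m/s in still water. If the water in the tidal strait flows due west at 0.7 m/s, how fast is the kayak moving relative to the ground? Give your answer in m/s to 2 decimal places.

7.53 m/s

Taking east as x and north as y: velocity relative to the water = (0.000, -7.500) m/s; the water relative to ground = (-0.700, 0.000) m/s.
Velocity relative to ground = (0.000, -7.500) + (-0.700, 0.000) = (-0.700, -7.500) m/s.
Speed = |(-0.700, -7.500)| = 7.533 m/s.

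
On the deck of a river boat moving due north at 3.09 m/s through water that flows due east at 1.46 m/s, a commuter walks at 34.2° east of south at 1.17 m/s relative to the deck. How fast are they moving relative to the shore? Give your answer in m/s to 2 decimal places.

In east/north components (m/s): commuter relative to river boat = (0.658, -0.968); river boat relative to water = (0.000, 3.090); water relative to ground = (1.460, 0.000).
Sum = (2.118, 2.122) m/s.
Speed = |(2.118, 2.122)| = 2.998 m/s.

3.00 m/s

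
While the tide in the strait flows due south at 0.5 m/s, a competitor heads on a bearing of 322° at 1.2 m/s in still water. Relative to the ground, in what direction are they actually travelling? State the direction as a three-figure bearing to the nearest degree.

301°

Taking east as x and north as y: velocity relative to the water = (-0.739, 0.946) m/s; the water relative to ground = (0.000, -0.500) m/s.
Velocity relative to ground = (-0.739, 0.946) + (0.000, -0.500) = (-0.739, 0.446) m/s.
Bearing = atan2(-0.74, 0.45) = 301.10° clockwise from north.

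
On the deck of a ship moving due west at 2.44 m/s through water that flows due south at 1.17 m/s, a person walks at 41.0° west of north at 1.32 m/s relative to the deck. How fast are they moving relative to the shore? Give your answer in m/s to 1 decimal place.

In east/north components (m/s): person relative to ship = (-0.866, 0.996); ship relative to water = (-2.440, 0.000); water relative to ground = (0.000, -1.170).
Sum = (-3.306, -0.174) m/s.
Speed = |(-3.306, -0.174)| = 3.311 m/s.

3.3 m/s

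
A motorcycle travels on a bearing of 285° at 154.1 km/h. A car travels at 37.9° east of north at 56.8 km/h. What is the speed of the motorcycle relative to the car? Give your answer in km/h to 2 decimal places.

Taking east as x and north as y: motorcycle velocity = (-148.849, 39.884) km/h; car velocity = (34.891, 44.820) km/h.
Velocity of motorcycle relative to car = (-148.849, 39.884) − (34.891, 44.820) = (-183.741, -4.936) km/h.
Magnitude = |(-183.741, -4.936)| = 183.807 km/h.

183.81 km/h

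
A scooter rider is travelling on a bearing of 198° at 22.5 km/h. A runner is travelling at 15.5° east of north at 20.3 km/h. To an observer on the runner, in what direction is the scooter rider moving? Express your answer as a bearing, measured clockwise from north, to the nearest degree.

Taking east as x and north as y: scooter rider velocity = (-6.953, -21.399) km/h; runner velocity = (5.425, 19.562) km/h.
Velocity of scooter rider relative to runner = (-6.953, -21.399) − (5.425, 19.562) = (-12.378, -40.960) km/h.
Bearing = atan2(-12.38, -40.96) = 196.81° clockwise from north.

197°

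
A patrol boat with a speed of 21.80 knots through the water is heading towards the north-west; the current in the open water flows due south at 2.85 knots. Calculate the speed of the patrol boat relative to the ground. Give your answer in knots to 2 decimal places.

19.89 knots

Taking east as x and north as y: velocity relative to the water = (-15.415, 15.415) knots; the water relative to ground = (0.000, -2.850) knots.
Velocity relative to ground = (-15.415, 15.415) + (0.000, -2.850) = (-15.415, 12.565) knots.
Speed = |(-15.415, 12.565)| = 19.887 knots.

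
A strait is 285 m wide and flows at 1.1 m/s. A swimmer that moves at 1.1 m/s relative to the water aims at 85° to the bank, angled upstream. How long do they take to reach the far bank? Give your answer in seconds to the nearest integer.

260 s

The component of the swimmer's velocity perpendicular to the bank is 1.1 × sin 85° = 1.096 m/s.
The flow acts along the bank and has no component across it.
Time = 285 / 1.096 = 260.081 s.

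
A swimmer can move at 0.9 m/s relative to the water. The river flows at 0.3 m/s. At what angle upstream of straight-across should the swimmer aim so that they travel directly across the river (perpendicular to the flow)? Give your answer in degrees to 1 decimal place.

To cancel the current, the upstream component of the swimmer's velocity must equal the flow: 0.9 sin θ = 0.3.
sin θ = 0.3 / 0.9 = 0.3333.
θ = arcsin(0.3333) = 19.471°.

19.5°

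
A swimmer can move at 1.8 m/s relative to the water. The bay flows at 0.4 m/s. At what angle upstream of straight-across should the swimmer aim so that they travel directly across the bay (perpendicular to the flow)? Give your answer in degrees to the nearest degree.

13°

To cancel the current, the upstream component of the swimmer's velocity must equal the flow: 1.8 sin θ = 0.4.
sin θ = 0.4 / 1.8 = 0.2222.
θ = arcsin(0.2222) = 12.840°.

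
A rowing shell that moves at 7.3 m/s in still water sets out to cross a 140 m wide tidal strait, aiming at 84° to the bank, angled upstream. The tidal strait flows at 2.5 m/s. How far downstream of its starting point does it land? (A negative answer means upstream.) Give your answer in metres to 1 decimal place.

Perpendicular speed = 7.260 m/s; crossing time = 140 / 7.260 = 19.284 s.
Net downstream speed = 1.737 m/s.
Drift = 1.737 × 19.284 = 33.495 m (downstream).

33.5 m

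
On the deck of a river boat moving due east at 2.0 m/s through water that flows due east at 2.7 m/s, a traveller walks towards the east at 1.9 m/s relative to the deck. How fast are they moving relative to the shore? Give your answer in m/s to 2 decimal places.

6.60 m/s

In east/north components (m/s): traveller relative to river boat = (1.900, 0.000); river boat relative to water = (2.000, 0.000); water relative to ground = (2.700, 0.000).
Sum = (6.600, 0.000) m/s.
Speed = |(6.600, 0.000)| = 6.600 m/s.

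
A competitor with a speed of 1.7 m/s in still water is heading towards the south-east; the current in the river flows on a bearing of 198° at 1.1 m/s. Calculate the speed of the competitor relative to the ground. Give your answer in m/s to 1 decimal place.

Taking east as x and north as y: velocity relative to the water = (1.202, -1.202) m/s; the water relative to ground = (-0.340, -1.046) m/s.
Velocity relative to ground = (1.202, -1.202) + (-0.340, -1.046) = (0.862, -2.248) m/s.
Speed = |(0.862, -2.248)| = 2.408 m/s.

2.4 m/s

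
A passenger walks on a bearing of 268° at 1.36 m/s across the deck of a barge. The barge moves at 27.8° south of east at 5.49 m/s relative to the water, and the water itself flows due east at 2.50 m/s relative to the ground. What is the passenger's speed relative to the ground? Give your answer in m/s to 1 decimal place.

6.5 m/s

In east/north components (m/s): passenger relative to barge = (-1.359, -0.047); barge relative to water = (4.856, -2.560); water relative to ground = (2.500, 0.000).
Sum = (5.997, -2.608) m/s.
Speed = |(5.997, -2.608)| = 6.540 m/s.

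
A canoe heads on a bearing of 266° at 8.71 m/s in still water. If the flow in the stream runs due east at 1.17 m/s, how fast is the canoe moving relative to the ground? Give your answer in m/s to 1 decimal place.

7.5 m/s

Taking east as x and north as y: velocity relative to the water = (-8.689, -0.608) m/s; the water relative to ground = (1.170, 0.000) m/s.
Velocity relative to ground = (-8.689, -0.608) + (1.170, 0.000) = (-7.519, -0.608) m/s.
Speed = |(-7.519, -0.608)| = 7.543 m/s.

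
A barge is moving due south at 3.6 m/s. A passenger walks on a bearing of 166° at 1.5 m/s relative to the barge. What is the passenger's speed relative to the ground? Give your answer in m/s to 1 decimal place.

Taking east as x and north as y: barge velocity = (0.000, -3.600) m/s; passenger velocity relative to barge = (0.363, -1.455) m/s.
Velocity relative to ground = (0.000, -3.600) + (0.363, -1.455) = (0.363, -5.055) m/s.
Speed = |(0.363, -5.055)| = 5.068 m/s.

5.1 m/s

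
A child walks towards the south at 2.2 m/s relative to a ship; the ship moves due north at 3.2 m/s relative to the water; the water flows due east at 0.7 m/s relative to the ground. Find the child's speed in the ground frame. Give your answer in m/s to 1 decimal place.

1.2 m/s

In east/north components (m/s): child relative to ship = (0.000, -2.200); ship relative to water = (0.000, 3.200); water relative to ground = (0.700, 0.000).
Sum = (0.700, 1.000) m/s.
Speed = |(0.700, 1.000)| = 1.221 m/s.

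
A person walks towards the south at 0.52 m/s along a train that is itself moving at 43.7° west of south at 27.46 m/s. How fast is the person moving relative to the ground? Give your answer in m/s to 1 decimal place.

27.8 m/s

Taking east as x and north as y: train velocity = (-18.972, -19.853) m/s; person velocity relative to train = (0.000, -0.520) m/s.
Velocity relative to ground = (-18.972, -19.853) + (0.000, -0.520) = (-18.972, -20.373) m/s.
Speed = |(-18.972, -20.373)| = 27.838 m/s.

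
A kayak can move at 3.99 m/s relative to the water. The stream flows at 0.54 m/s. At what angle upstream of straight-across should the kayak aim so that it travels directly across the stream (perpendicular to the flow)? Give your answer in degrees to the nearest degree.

8°

To cancel the current, the upstream component of the kayak's velocity must equal the flow: 3.99 sin θ = 0.54.
sin θ = 0.54 / 3.99 = 0.1353.
θ = arcsin(0.1353) = 7.778°.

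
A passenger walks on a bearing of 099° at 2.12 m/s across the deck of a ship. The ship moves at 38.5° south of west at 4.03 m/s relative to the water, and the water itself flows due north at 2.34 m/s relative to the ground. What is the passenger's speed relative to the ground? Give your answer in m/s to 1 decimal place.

In east/north components (m/s): passenger relative to ship = (2.094, -0.332); ship relative to water = (-3.154, -2.509); water relative to ground = (0.000, 2.340).
Sum = (-1.060, -0.500) m/s.
Speed = |(-1.060, -0.500)| = 1.172 m/s.

1.2 m/s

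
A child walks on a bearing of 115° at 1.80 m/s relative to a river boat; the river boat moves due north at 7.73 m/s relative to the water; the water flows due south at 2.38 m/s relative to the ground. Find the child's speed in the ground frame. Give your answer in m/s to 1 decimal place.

In east/north components (m/s): child relative to river boat = (1.631, -0.761); river boat relative to water = (0.000, 7.730); water relative to ground = (0.000, -2.380).
Sum = (1.631, 4.589) m/s.
Speed = |(1.631, 4.589)| = 4.871 m/s.

4.9 m/s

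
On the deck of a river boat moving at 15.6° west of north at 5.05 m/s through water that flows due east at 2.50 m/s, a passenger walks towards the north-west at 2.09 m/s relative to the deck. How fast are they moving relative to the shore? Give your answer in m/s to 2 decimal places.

In east/north components (m/s): passenger relative to river boat = (-1.478, 1.478); river boat relative to water = (-1.358, 4.864); water relative to ground = (2.500, 0.000).
Sum = (-0.336, 6.342) m/s.
Speed = |(-0.336, 6.342)| = 6.351 m/s.

6.35 m/s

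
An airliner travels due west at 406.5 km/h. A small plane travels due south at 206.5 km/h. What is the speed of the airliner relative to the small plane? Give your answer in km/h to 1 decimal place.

Taking east as x and north as y: airliner velocity = (-406.500, 0.000) km/h; small plane velocity = (0.000, -206.500) km/h.
Velocity of airliner relative to small plane = (-406.500, 0.000) − (0.000, -206.500) = (-406.500, 206.500) km/h.
Magnitude = |(-406.500, 206.500)| = 455.944 km/h.

455.9 km/h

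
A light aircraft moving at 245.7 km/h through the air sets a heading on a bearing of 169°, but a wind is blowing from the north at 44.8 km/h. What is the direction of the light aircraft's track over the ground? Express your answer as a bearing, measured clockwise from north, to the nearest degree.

Taking east as x and north as y: velocity relative to the air = (46.882, -241.186) km/h; the air relative to ground = (0.000, -44.800) km/h.
Velocity relative to ground = (46.882, -241.186) + (0.000, -44.800) = (46.882, -285.986) km/h.
Bearing = atan2(46.88, -285.99) = 170.69° clockwise from north.

171°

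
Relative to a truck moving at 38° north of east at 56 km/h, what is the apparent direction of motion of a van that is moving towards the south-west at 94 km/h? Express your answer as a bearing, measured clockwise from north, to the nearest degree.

228°

Taking east as x and north as y: van velocity = (-66.468, -66.468) km/h; truck velocity = (44.129, 34.477) km/h.
Velocity of van relative to truck = (-66.468, -66.468) − (44.129, 34.477) = (-110.597, -100.945) km/h.
Bearing = atan2(-110.60, -100.95) = 227.61° clockwise from north.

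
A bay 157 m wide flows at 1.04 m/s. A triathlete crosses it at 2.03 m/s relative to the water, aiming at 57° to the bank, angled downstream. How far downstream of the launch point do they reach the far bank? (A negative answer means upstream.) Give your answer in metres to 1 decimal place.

197.9 m

Perpendicular speed = 1.703 m/s; crossing time = 157 / 1.703 = 92.217 s.
Net downstream speed = 2.146 m/s.
Drift = 2.146 × 92.217 = 197.863 m (downstream).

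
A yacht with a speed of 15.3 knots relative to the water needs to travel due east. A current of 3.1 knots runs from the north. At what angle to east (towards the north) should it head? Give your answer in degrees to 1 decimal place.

The current pushes perpendicular to the desired track; the heading must have a component into the current equal to 3.1 knots: 15.3 sin θ = 3.1.
sin θ = 0.2026, so θ = 11.690°.

11.7°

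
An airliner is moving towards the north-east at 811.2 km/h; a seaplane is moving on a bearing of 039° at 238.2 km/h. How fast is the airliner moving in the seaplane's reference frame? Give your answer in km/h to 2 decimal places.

Taking east as x and north as y: airliner velocity = (573.605, 573.605) km/h; seaplane velocity = (149.904, 185.116) km/h.
Velocity of airliner relative to seaplane = (573.605, 573.605) − (149.904, 185.116) = (423.701, 388.489) km/h.
Magnitude = |(423.701, 388.489)| = 574.844 km/h.

574.84 km/h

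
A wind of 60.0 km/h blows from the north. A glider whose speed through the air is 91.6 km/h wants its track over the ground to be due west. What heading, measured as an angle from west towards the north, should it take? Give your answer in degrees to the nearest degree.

41°

The wind pushes perpendicular to the desired track; the heading must have a component into the wind equal to 60.0 km/h: 91.6 sin θ = 60.0.
sin θ = 0.6550, so θ = 40.921°.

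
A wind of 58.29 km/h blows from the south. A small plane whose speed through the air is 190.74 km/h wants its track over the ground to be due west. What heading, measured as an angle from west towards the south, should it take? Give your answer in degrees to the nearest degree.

18°

The wind pushes perpendicular to the desired track; the heading must have a component into the wind equal to 58.29 km/h: 190.74 sin θ = 58.29.
sin θ = 0.3056, so θ = 17.794°.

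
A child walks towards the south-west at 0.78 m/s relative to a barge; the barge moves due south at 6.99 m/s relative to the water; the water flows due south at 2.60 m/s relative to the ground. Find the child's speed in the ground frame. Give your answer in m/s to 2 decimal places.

In east/north components (m/s): child relative to barge = (-0.552, -0.552); barge relative to water = (0.000, -6.990); water relative to ground = (0.000, -2.600).
Sum = (-0.552, -10.142) m/s.
Speed = |(-0.552, -10.142)| = 10.157 m/s.

10.16 m/s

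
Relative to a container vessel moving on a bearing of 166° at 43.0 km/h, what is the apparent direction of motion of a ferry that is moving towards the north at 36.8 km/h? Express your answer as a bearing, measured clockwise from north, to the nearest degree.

Taking east as x and north as y: ferry velocity = (0.000, 36.800) km/h; container vessel velocity = (10.403, -41.723) km/h.
Velocity of ferry relative to container vessel = (0.000, 36.800) − (10.403, -41.723) = (-10.403, 78.523) km/h.
Bearing = atan2(-10.40, 78.52) = 352.45° clockwise from north.

352°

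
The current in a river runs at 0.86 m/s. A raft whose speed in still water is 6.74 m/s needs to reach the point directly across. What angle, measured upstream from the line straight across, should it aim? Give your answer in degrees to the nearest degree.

To cancel the current, the upstream component of the raft's velocity must equal the flow: 6.74 sin θ = 0.86.
sin θ = 0.86 / 6.74 = 0.1276.
θ = arcsin(0.1276) = 7.331°.

7°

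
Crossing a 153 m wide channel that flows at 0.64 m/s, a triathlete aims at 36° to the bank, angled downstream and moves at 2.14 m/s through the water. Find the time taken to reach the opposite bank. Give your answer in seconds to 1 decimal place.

121.6 s

The component of the triathlete's velocity perpendicular to the bank is 2.14 × sin 36° = 1.258 m/s.
The flow acts along the bank and has no component across it.
Time = 153 / 1.258 = 121.635 s.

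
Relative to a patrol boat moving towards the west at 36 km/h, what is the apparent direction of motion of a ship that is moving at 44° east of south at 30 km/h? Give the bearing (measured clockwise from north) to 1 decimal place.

Taking east as x and north as y: ship velocity = (20.840, -21.580) km/h; patrol boat velocity = (-36.000, 0.000) km/h.
Velocity of ship relative to patrol boat = (20.840, -21.580) − (-36.000, 0.000) = (56.840, -21.580) km/h.
Bearing = atan2(56.84, -21.58) = 110.79° clockwise from north.

110.8°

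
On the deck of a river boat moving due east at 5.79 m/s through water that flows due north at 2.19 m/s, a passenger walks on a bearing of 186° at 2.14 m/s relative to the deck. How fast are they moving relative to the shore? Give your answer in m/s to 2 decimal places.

5.57 m/s

In east/north components (m/s): passenger relative to river boat = (-0.224, -2.128); river boat relative to water = (5.790, 0.000); water relative to ground = (0.000, 2.190).
Sum = (5.566, 0.062) m/s.
Speed = |(5.566, 0.062)| = 5.567 m/s.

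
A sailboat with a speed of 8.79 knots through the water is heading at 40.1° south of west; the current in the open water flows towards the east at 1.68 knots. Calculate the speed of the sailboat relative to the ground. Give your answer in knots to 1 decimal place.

7.6 knots

Taking east as x and north as y: velocity relative to the water = (-6.724, -5.662) knots; the water relative to ground = (1.680, 0.000) knots.
Velocity relative to ground = (-6.724, -5.662) + (1.680, 0.000) = (-5.044, -5.662) knots.
Speed = |(-5.044, -5.662)| = 7.583 knots.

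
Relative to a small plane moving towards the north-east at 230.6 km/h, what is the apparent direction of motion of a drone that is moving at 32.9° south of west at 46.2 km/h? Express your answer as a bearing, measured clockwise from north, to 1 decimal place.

227.0°

Taking east as x and north as y: drone velocity = (-38.790, -25.095) km/h; small plane velocity = (163.059, 163.059) km/h.
Velocity of drone relative to small plane = (-38.790, -25.095) − (163.059, 163.059) = (-201.849, -188.153) km/h.
Bearing = atan2(-201.85, -188.15) = 227.01° clockwise from north.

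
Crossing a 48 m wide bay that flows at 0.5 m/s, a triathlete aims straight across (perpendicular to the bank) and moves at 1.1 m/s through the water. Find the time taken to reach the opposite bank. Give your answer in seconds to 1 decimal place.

43.6 s

The component of the triathlete's velocity perpendicular to the bank is 1.1 m/s.
The flow acts along the bank and has no component across it.
Time = 48 / 1.100 = 43.636 s.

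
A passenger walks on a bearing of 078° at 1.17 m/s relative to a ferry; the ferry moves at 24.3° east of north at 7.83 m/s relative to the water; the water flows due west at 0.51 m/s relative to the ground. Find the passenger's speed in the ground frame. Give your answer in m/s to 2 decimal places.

8.33 m/s

In east/north components (m/s): passenger relative to ferry = (1.144, 0.243); ferry relative to water = (3.222, 7.136); water relative to ground = (-0.510, 0.000).
Sum = (3.857, 7.380) m/s.
Speed = |(3.857, 7.380)| = 8.327 m/s.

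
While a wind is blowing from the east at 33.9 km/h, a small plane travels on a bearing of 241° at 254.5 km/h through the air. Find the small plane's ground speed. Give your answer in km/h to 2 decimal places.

284.62 km/h

Taking east as x and north as y: velocity relative to the air = (-222.591, -123.384) km/h; the air relative to ground = (-33.900, 0.000) km/h.
Velocity relative to ground = (-222.591, -123.384) + (-33.900, 0.000) = (-256.491, -123.384) km/h.
Speed = |(-256.491, -123.384)| = 284.625 km/h.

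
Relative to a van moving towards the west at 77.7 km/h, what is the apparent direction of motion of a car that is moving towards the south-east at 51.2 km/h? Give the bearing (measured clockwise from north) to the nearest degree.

108°

Taking east as x and north as y: car velocity = (36.204, -36.204) km/h; van velocity = (-77.700, 0.000) km/h.
Velocity of car relative to van = (36.204, -36.204) − (-77.700, 0.000) = (113.904, -36.204) km/h.
Bearing = atan2(113.90, -36.20) = 107.63° clockwise from north.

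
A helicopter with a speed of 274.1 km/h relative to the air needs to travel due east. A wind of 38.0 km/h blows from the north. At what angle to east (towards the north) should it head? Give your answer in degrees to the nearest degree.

8°

The wind pushes perpendicular to the desired track; the heading must have a component into the wind equal to 38.0 km/h: 274.1 sin θ = 38.0.
sin θ = 0.1386, so θ = 7.969°.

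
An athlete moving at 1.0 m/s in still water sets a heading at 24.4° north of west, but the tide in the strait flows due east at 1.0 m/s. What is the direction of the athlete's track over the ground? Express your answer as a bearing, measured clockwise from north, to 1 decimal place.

012.2°

Taking east as x and north as y: velocity relative to the water = (-0.911, 0.413) m/s; the water relative to ground = (1.000, 0.000) m/s.
Velocity relative to ground = (-0.911, 0.413) + (1.000, 0.000) = (0.089, 0.413) m/s.
Bearing = atan2(0.09, 0.41) = 12.20° clockwise from north.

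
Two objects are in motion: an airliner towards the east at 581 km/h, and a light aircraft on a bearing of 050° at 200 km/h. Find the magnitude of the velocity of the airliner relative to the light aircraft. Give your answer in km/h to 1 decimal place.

Taking east as x and north as y: airliner velocity = (581.000, 0.000) km/h; light aircraft velocity = (153.209, 128.558) km/h.
Velocity of airliner relative to light aircraft = (581.000, 0.000) − (153.209, 128.558) = (427.791, -128.558) km/h.
Magnitude = |(427.791, -128.558)| = 446.690 km/h.

446.7 km/h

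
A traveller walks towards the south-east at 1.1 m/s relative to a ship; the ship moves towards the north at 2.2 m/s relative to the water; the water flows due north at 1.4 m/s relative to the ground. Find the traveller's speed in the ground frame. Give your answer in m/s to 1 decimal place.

2.9 m/s

In east/north components (m/s): traveller relative to ship = (0.778, -0.778); ship relative to water = (0.000, 2.200); water relative to ground = (0.000, 1.400).
Sum = (0.778, 2.822) m/s.
Speed = |(0.778, 2.822)| = 2.927 m/s.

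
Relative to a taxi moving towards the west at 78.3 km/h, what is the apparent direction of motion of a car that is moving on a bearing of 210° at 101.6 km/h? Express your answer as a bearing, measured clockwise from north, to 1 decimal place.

Taking east as x and north as y: car velocity = (-50.800, -87.988) km/h; taxi velocity = (-78.300, 0.000) km/h.
Velocity of car relative to taxi = (-50.800, -87.988) − (-78.300, 0.000) = (27.500, -87.988) km/h.
Bearing = atan2(27.50, -87.99) = 162.64° clockwise from north.

162.6°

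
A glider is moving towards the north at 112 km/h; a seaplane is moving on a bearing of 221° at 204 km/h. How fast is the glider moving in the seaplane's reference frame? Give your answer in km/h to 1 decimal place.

Taking east as x and north as y: glider velocity = (0.000, 112.000) km/h; seaplane velocity = (-133.836, -153.961) km/h.
Velocity of glider relative to seaplane = (0.000, 112.000) − (-133.836, -153.961) = (133.836, 265.961) km/h.
Magnitude = |(133.836, 265.961)| = 297.737 km/h.

297.7 km/h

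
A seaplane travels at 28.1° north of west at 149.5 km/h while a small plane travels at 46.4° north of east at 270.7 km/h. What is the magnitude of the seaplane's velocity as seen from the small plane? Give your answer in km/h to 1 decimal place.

Taking east as x and north as y: seaplane velocity = (-131.878, 70.416) km/h; small plane velocity = (186.680, 196.033) km/h.
Velocity of seaplane relative to small plane = (-131.878, 70.416) − (186.680, 196.033) = (-318.558, -125.617) km/h.
Magnitude = |(-318.558, -125.617)| = 342.431 km/h.

342.4 km/h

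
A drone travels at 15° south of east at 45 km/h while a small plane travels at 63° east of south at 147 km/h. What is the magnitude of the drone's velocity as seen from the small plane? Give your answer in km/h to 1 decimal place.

103.4 km/h

Taking east as x and north as y: drone velocity = (43.467, -11.647) km/h; small plane velocity = (130.978, -66.737) km/h.
Velocity of drone relative to small plane = (43.467, -11.647) − (130.978, -66.737) = (-87.511, 55.090) km/h.
Magnitude = |(-87.511, 55.090)| = 103.407 km/h.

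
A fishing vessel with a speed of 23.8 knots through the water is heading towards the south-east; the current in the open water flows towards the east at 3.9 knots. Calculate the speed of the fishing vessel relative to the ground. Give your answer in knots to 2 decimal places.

Taking east as x and north as y: velocity relative to the water = (16.829, -16.829) knots; the water relative to ground = (3.900, 0.000) knots.
Velocity relative to ground = (16.829, -16.829) + (3.900, 0.000) = (20.729, -16.829) knots.
Speed = |(20.729, -16.829)| = 26.701 knots.

26.70 knots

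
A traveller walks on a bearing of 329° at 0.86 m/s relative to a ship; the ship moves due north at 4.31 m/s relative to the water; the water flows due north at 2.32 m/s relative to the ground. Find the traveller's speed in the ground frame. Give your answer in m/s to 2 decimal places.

7.38 m/s

In east/north components (m/s): traveller relative to ship = (-0.443, 0.737); ship relative to water = (0.000, 4.310); water relative to ground = (0.000, 2.320).
Sum = (-0.443, 7.367) m/s.
Speed = |(-0.443, 7.367)| = 7.380 m/s.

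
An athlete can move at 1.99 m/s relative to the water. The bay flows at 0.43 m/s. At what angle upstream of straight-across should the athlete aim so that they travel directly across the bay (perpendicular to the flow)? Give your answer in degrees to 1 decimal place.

12.5°

To cancel the current, the upstream component of the athlete's velocity must equal the flow: 1.99 sin θ = 0.43.
sin θ = 0.43 / 1.99 = 0.2161.
θ = arcsin(0.2161) = 12.479°.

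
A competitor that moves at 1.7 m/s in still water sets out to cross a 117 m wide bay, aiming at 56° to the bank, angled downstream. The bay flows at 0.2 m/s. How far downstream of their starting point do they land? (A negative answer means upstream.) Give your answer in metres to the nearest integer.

96 m

Perpendicular speed = 1.409 m/s; crossing time = 117 / 1.409 = 83.016 s.
Net downstream speed = 1.151 m/s.
Drift = 1.151 × 83.016 = 95.521 m (downstream).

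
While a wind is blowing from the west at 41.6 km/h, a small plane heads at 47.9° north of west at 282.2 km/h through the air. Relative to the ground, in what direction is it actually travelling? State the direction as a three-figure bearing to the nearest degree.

325°

Taking east as x and north as y: velocity relative to the air = (-189.194, 209.386) km/h; the air relative to ground = (41.600, 0.000) km/h.
Velocity relative to ground = (-189.194, 209.386) + (41.600, 0.000) = (-147.594, 209.386) km/h.
Bearing = atan2(-147.59, 209.39) = 324.82° clockwise from north.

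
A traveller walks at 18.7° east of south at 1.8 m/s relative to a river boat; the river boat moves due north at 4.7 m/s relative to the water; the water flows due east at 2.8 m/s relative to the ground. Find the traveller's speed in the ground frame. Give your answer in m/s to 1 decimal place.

4.5 m/s

In east/north components (m/s): traveller relative to river boat = (0.577, -1.705); river boat relative to water = (0.000, 4.700); water relative to ground = (2.800, 0.000).
Sum = (3.377, 2.995) m/s.
Speed = |(3.377, 2.995)| = 4.514 m/s.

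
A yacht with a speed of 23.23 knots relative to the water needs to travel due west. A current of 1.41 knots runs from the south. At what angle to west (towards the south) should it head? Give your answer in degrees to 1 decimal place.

The current pushes perpendicular to the desired track; the heading must have a component into the current equal to 1.41 knots: 23.23 sin θ = 1.41.
sin θ = 0.0607, so θ = 3.480°.

3.5°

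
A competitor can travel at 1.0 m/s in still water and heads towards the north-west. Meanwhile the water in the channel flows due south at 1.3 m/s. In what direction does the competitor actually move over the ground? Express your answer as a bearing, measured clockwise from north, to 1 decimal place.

230.0°

Taking east as x and north as y: velocity relative to the water = (-0.707, 0.707) m/s; the water relative to ground = (0.000, -1.300) m/s.
Velocity relative to ground = (-0.707, 0.707) + (0.000, -1.300) = (-0.707, -0.593) m/s.
Bearing = atan2(-0.71, -0.59) = 230.02° clockwise from north.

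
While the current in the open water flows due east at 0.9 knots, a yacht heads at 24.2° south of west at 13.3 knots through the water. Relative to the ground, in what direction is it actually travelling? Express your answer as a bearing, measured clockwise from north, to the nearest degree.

244°

Taking east as x and north as y: velocity relative to the water = (-12.131, -5.452) knots; the water relative to ground = (0.900, 0.000) knots.
Velocity relative to ground = (-12.131, -5.452) + (0.900, 0.000) = (-11.231, -5.452) knots.
Bearing = atan2(-11.23, -5.45) = 244.11° clockwise from north.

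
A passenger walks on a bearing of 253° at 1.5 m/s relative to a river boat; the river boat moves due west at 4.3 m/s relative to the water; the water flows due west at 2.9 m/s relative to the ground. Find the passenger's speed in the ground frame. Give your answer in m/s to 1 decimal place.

In east/north components (m/s): passenger relative to river boat = (-1.434, -0.439); river boat relative to water = (-4.300, 0.000); water relative to ground = (-2.900, 0.000).
Sum = (-8.634, -0.439) m/s.
Speed = |(-8.634, -0.439)| = 8.646 m/s.

8.6 m/s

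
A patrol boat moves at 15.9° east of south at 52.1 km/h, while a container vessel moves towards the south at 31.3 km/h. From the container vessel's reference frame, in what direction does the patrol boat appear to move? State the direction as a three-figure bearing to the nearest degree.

Taking east as x and north as y: patrol boat velocity = (14.273, -50.107) km/h; container vessel velocity = (0.000, -31.300) km/h.
Velocity of patrol boat relative to container vessel = (14.273, -50.107) − (0.000, -31.300) = (14.273, -18.807) km/h.
Bearing = atan2(14.27, -18.81) = 142.80° clockwise from north.

143°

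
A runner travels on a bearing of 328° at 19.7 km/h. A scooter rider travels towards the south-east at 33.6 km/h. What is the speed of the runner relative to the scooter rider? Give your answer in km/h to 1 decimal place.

Taking east as x and north as y: runner velocity = (-10.439, 16.707) km/h; scooter rider velocity = (23.759, -23.759) km/h.
Velocity of runner relative to scooter rider = (-10.439, 16.707) − (23.759, -23.759) = (-34.198, 40.465) km/h.
Magnitude = |(-34.198, 40.465)| = 52.981 km/h.

53.0 km/h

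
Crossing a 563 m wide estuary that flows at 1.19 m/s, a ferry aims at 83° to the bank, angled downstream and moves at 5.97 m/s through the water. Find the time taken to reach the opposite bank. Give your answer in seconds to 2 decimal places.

95.01 s

The component of the ferry's velocity perpendicular to the bank is 5.97 × sin 83° = 5.926 m/s.
Only the cross-stream component determines the crossing time; the current contributes nothing perpendicular to the bank.
Time = 563 / 5.926 = 95.013 s.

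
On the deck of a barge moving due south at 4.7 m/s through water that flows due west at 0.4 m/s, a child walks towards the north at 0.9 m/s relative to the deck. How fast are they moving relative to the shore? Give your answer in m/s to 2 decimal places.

In east/north components (m/s): child relative to barge = (0.000, 0.900); barge relative to water = (0.000, -4.700); water relative to ground = (-0.400, 0.000).
Sum = (-0.400, -3.800) m/s.
Speed = |(-0.400, -3.800)| = 3.821 m/s.

3.82 m/s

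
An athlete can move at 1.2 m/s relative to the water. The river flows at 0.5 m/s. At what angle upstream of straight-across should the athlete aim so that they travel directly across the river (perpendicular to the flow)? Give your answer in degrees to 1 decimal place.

24.6°

To cancel the current, the upstream component of the athlete's velocity must equal the flow: 1.2 sin θ = 0.5.
sin θ = 0.5 / 1.2 = 0.4167.
θ = arcsin(0.4167) = 24.624°.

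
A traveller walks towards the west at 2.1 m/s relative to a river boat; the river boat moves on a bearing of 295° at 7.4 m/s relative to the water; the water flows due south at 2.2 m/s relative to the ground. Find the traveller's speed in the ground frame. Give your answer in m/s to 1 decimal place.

8.9 m/s

In east/north components (m/s): traveller relative to river boat = (-2.100, 0.000); river boat relative to water = (-6.707, 3.127); water relative to ground = (0.000, -2.200).
Sum = (-8.807, 0.927) m/s.
Speed = |(-8.807, 0.927)| = 8.855 m/s.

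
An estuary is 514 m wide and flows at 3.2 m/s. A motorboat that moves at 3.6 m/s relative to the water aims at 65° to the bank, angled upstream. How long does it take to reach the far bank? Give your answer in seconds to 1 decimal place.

The component of the motorboat's velocity perpendicular to the bank is 3.6 × sin 65° = 3.263 m/s.
Only the cross-stream component determines the crossing time; the current contributes nothing perpendicular to the bank.
Time = 514 / 3.263 = 157.538 s.

157.5 s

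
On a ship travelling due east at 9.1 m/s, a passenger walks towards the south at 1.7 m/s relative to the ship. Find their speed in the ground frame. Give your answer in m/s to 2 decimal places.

Taking east as x and north as y: ship velocity = (9.100, 0.000) m/s; passenger velocity relative to ship = (0.000, -1.700) m/s.
Velocity relative to ground = (9.100, 0.000) + (0.000, -1.700) = (9.100, -1.700) m/s.
Speed = |(9.100, -1.700)| = 9.257 m/s.

9.26 m/s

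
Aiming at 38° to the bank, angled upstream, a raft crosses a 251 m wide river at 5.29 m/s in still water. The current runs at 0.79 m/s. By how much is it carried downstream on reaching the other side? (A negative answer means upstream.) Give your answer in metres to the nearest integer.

-260 m

Perpendicular speed = 3.257 m/s; crossing time = 251 / 3.257 = 77.068 s.
Net downstream speed = -3.379 m/s.
Drift = -3.379 × 77.068 = -260.381 m (upstream).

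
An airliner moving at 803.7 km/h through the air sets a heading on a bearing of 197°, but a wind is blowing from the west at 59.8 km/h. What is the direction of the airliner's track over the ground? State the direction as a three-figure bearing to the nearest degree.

193°

Taking east as x and north as y: velocity relative to the air = (-234.979, -768.582) km/h; the air relative to ground = (59.800, 0.000) km/h.
Velocity relative to ground = (-234.979, -768.582) + (59.800, 0.000) = (-175.179, -768.582) km/h.
Bearing = atan2(-175.18, -768.58) = 192.84° clockwise from north.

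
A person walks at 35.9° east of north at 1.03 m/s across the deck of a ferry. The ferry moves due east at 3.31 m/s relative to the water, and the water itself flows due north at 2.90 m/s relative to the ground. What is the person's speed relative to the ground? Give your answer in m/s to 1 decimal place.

In east/north components (m/s): person relative to ferry = (0.604, 0.834); ferry relative to water = (3.310, 0.000); water relative to ground = (0.000, 2.900).
Sum = (3.914, 3.734) m/s.
Speed = |(3.914, 3.734)| = 5.410 m/s.

5.4 m/s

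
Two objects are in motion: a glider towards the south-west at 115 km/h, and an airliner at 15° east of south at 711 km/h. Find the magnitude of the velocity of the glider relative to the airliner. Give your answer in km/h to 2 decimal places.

Taking east as x and north as y: glider velocity = (-81.317, -81.317) km/h; airliner velocity = (184.020, -686.773) km/h.
Velocity of glider relative to airliner = (-81.317, -81.317) − (184.020, -686.773) = (-265.338, 605.456) km/h.
Magnitude = |(-265.338, 605.456)| = 661.045 km/h.

661.05 km/h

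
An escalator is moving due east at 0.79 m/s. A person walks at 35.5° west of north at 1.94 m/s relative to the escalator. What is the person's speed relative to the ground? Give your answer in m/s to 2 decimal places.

1.61 m/s

Taking east as x and north as y: escalator velocity = (0.790, 0.000) m/s; person velocity relative to escalator = (-1.127, 1.579) m/s.
Velocity relative to ground = (0.790, 0.000) + (-1.127, 1.579) = (-0.337, 1.579) m/s.
Speed = |(-0.337, 1.579)| = 1.615 m/s.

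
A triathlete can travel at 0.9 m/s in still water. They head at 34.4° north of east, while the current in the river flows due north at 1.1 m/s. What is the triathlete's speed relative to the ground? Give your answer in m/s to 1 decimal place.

1.8 m/s

Taking east as x and north as y: velocity relative to the water = (0.743, 0.508) m/s; the water relative to ground = (0.000, 1.100) m/s.
Velocity relative to ground = (0.743, 0.508) + (0.000, 1.100) = (0.743, 1.608) m/s.
Speed = |(0.743, 1.608)| = 1.772 m/s.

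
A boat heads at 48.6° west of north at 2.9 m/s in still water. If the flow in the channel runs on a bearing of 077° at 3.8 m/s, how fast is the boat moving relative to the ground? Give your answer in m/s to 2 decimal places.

Taking east as x and north as y: velocity relative to the water = (-2.175, 1.918) m/s; the water relative to ground = (3.703, 0.855) m/s.
Velocity relative to ground = (-2.175, 1.918) + (3.703, 0.855) = (1.527, 2.773) m/s.
Speed = |(1.527, 2.773)| = 3.165 m/s.

3.17 m/s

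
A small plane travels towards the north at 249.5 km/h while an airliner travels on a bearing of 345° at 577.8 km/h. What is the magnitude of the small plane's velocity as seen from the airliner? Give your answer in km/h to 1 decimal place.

342.9 km/h

Taking east as x and north as y: small plane velocity = (0.000, 249.500) km/h; airliner velocity = (-149.546, 558.112) km/h.
Velocity of small plane relative to airliner = (0.000, 249.500) − (-149.546, 558.112) = (149.546, -308.612) km/h.
Magnitude = |(149.546, -308.612)| = 342.936 km/h.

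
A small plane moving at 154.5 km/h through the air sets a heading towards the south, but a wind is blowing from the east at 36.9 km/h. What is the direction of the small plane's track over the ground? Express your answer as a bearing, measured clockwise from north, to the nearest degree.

Taking east as x and north as y: velocity relative to the air = (0.000, -154.500) km/h; the air relative to ground = (-36.900, 0.000) km/h.
Velocity relative to ground = (0.000, -154.500) + (-36.900, 0.000) = (-36.900, -154.500) km/h.
Bearing = atan2(-36.90, -154.50) = 193.43° clockwise from north.

193°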